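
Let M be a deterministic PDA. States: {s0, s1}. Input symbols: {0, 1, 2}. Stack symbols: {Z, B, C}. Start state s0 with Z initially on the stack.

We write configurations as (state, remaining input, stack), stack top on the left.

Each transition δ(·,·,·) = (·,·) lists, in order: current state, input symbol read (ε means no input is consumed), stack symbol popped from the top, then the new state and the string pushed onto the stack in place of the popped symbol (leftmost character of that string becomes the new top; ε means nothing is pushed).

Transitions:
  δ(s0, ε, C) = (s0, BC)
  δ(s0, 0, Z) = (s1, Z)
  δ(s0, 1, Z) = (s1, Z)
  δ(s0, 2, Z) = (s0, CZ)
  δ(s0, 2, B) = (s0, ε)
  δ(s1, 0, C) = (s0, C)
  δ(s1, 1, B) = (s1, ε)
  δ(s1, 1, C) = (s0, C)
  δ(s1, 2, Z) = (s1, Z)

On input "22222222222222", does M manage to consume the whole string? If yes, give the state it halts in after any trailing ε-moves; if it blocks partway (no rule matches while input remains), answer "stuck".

(s0, 22222222222222, Z)
  read 2, top Z: go to s0, push CZ → (s0, 2222222222222, CZ)
  ε-move, top C: go to s0, push BC → (s0, 2222222222222, BCZ)
  read 2, top B: go to s0, push ε → (s0, 222222222222, CZ)
  ε-move, top C: go to s0, push BC → (s0, 222222222222, BCZ)
  read 2, top B: go to s0, push ε → (s0, 22222222222, CZ)
  ε-move, top C: go to s0, push BC → (s0, 22222222222, BCZ)
  read 2, top B: go to s0, push ε → (s0, 2222222222, CZ)
  ε-move, top C: go to s0, push BC → (s0, 2222222222, BCZ)
  read 2, top B: go to s0, push ε → (s0, 222222222, CZ)
  ε-move, top C: go to s0, push BC → (s0, 222222222, BCZ)
  read 2, top B: go to s0, push ε → (s0, 22222222, CZ)
  ε-move, top C: go to s0, push BC → (s0, 22222222, BCZ)
  read 2, top B: go to s0, push ε → (s0, 2222222, CZ)
  ε-move, top C: go to s0, push BC → (s0, 2222222, BCZ)
  read 2, top B: go to s0, push ε → (s0, 222222, CZ)
  ε-move, top C: go to s0, push BC → (s0, 222222, BCZ)
  read 2, top B: go to s0, push ε → (s0, 22222, CZ)
  ε-move, top C: go to s0, push BC → (s0, 22222, BCZ)
  read 2, top B: go to s0, push ε → (s0, 2222, CZ)
  ε-move, top C: go to s0, push BC → (s0, 2222, BCZ)
  read 2, top B: go to s0, push ε → (s0, 222, CZ)
  ε-move, top C: go to s0, push BC → (s0, 222, BCZ)
  read 2, top B: go to s0, push ε → (s0, 22, CZ)
  ε-move, top C: go to s0, push BC → (s0, 22, BCZ)
  read 2, top B: go to s0, push ε → (s0, 2, CZ)
  ε-move, top C: go to s0, push BC → (s0, 2, BCZ)
  read 2, top B: go to s0, push ε → (s0, ε, CZ)
  ε-move, top C: go to s0, push BC → (s0, ε, BCZ)
All input consumed; M is in state s0.

s0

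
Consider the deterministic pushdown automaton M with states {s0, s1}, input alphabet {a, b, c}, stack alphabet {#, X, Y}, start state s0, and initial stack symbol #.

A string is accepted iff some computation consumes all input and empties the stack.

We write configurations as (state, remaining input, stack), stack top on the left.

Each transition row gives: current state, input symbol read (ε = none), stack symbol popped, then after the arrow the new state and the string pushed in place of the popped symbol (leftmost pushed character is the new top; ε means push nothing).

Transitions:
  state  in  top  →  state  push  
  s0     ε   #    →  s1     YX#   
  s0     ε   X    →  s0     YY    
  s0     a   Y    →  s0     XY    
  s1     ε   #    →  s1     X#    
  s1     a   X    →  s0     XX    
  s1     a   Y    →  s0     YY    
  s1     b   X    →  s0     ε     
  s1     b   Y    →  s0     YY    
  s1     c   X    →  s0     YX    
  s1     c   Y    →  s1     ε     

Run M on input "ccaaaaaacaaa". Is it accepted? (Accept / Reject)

(s0, ccaaaaaacaaa, #)
  ε-move, top #: go to s1, push YX# → (s1, ccaaaaaacaaa, YX#)
  read c, top Y: go to s1, push ε → (s1, caaaaaacaaa, X#)
  read c, top X: go to s0, push YX → (s0, aaaaaacaaa, YX#)
  read a, top Y: go to s0, push XY → (s0, aaaaacaaa, XYX#)
  ε-move, top X: go to s0, push YY → (s0, aaaaacaaa, YYYX#)
  read a, top Y: go to s0, push XY → (s0, aaaacaaa, XYYYX#)
  ε-move, top X: go to s0, push YY → (s0, aaaacaaa, YYYYYX#)
  read a, top Y: go to s0, push XY → (s0, aaacaaa, XYYYYYX#)
  ε-move, top X: go to s0, push YY → (s0, aaacaaa, YYYYYYYX#)
  read a, top Y: go to s0, push XY → (s0, aacaaa, XYYYYYYYX#)
  ε-move, top X: go to s0, push YY → (s0, aacaaa, YYYYYYYYYX#)
  read a, top Y: go to s0, push XY → (s0, acaaa, XYYYYYYYYYX#)
  ε-move, top X: go to s0, push YY → (s0, acaaa, YYYYYYYYYYYX#)
  read a, top Y: go to s0, push XY → (s0, caaa, XYYYYYYYYYYYX#)
  ε-move, top X: go to s0, push YY → (s0, caaa, YYYYYYYYYYYYYX#)
No transition applies at (s0, caaa, YYYYYYYYYYYYYX#); input not fully consumed.

Reject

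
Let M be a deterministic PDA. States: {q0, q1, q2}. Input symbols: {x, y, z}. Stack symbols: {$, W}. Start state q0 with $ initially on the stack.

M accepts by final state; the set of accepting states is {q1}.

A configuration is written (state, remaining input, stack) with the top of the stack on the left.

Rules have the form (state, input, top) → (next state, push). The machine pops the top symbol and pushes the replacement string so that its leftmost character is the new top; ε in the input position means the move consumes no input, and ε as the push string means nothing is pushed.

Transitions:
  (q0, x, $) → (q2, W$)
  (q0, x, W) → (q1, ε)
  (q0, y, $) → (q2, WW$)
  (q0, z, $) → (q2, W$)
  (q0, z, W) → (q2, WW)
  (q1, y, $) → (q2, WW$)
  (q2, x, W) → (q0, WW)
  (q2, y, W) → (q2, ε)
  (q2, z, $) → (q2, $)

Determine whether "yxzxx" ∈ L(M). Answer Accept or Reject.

(q0, yxzxx, $) ⊢ (q2, xzxx, WW$) ⊢ (q0, zxx, WWW$) ⊢ (q2, xx, WWWW$) ⊢ (q0, x, WWWWW$) ⊢ (q1, ε, WWWW$)
All input consumed; state q1 ∈ F.

Accept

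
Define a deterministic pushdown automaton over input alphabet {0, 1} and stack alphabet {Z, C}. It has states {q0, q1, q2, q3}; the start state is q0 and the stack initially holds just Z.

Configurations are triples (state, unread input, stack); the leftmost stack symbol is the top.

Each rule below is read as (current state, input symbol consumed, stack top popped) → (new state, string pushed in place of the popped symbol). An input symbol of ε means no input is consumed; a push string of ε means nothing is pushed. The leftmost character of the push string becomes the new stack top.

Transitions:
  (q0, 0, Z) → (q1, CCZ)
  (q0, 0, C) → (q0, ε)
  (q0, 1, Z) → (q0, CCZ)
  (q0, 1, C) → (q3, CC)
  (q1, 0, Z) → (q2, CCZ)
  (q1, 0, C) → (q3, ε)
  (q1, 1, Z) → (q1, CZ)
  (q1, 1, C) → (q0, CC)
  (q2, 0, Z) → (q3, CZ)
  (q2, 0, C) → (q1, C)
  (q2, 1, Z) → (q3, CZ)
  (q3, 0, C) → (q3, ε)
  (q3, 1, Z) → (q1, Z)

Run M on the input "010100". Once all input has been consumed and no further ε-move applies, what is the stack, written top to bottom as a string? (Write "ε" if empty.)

CZ

(q0, 010100, Z)
  read 0, top Z: go to q1, push CCZ → (q1, 10100, CCZ)
  read 1, top C: go to q0, push CC → (q0, 0100, CCCZ)
  read 0, top C: go to q0, push ε → (q0, 100, CCZ)
  read 1, top C: go to q3, push CC → (q3, 00, CCCZ)
  read 0, top C: go to q3, push ε → (q3, 0, CCZ)
  read 0, top C: go to q3, push ε → (q3, ε, CZ)
All input consumed in state q3 with stack CZ.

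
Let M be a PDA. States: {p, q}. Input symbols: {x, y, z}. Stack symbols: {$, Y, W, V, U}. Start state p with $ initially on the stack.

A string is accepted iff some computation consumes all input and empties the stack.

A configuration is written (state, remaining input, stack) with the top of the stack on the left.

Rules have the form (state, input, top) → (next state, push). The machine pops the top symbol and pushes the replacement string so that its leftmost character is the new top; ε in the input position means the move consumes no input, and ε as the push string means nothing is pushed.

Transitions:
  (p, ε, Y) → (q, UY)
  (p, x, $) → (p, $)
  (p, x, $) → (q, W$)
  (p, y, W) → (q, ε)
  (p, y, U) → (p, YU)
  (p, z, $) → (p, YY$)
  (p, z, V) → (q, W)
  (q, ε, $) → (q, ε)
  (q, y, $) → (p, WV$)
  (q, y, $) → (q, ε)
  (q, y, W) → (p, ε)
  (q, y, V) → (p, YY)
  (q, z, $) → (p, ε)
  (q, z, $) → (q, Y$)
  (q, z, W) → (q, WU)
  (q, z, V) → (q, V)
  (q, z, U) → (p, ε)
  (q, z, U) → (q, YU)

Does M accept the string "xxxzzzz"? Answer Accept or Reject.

No computation consumes all input and empties the stack.

Reject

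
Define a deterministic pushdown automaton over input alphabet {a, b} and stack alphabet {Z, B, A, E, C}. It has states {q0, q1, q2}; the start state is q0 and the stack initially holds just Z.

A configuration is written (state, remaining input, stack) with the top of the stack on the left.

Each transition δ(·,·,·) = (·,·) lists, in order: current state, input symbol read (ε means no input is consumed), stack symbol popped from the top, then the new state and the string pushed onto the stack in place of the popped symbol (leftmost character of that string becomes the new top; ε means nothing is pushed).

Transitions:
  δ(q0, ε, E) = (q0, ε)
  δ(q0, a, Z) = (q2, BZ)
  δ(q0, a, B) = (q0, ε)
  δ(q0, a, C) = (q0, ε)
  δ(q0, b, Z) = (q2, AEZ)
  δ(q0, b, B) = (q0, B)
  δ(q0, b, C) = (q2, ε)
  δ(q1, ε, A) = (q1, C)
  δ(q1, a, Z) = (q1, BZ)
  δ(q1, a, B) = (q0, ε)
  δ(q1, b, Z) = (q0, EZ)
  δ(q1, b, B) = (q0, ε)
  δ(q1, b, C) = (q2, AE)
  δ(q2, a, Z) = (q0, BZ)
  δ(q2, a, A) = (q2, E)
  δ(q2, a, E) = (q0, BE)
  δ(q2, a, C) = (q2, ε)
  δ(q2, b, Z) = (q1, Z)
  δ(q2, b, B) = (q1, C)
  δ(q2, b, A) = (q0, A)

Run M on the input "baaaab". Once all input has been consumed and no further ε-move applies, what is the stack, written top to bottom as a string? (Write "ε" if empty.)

(q0, baaaab, Z) ⊢ (q2, aaaab, AEZ) ⊢ (q2, aaab, EEZ) ⊢ (q0, aab, BEEZ) ⊢ (q0, ab, EEZ) ⊢ (q0, ab, EZ) ⊢ (q0, ab, Z) ⊢ (q2, b, BZ) ⊢ (q1, ε, CZ)
All input consumed in state q1 with stack CZ.

CZ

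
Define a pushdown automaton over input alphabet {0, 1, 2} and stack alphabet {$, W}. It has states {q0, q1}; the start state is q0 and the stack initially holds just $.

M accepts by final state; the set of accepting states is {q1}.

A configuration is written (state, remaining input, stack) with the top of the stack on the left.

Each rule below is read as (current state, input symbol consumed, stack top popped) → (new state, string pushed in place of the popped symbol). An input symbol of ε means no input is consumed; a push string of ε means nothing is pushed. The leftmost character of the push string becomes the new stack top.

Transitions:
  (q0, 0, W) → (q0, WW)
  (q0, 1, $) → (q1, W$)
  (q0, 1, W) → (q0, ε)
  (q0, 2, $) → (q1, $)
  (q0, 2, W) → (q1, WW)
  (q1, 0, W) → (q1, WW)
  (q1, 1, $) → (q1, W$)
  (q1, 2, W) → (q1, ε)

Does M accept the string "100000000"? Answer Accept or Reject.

One accepting computation: (q0, 100000000, $) ⊢ (q1, 00000000, W$) ⊢ (q1, 0000000, WW$) ⊢ (q1, 000000, WWW$) ⊢ (q1, 00000, WWWW$) ⊢ (q1, 0000, WWWWW$) ⊢ (q1, 000, WWWWWW$) ⊢ (q1, 00, WWWWWWW$) ⊢ (q1, 0, WWWWWWWW$) ⊢ (q1, ε, WWWWWWWWW$)
All input consumed and state q1 ∈ F.

Accept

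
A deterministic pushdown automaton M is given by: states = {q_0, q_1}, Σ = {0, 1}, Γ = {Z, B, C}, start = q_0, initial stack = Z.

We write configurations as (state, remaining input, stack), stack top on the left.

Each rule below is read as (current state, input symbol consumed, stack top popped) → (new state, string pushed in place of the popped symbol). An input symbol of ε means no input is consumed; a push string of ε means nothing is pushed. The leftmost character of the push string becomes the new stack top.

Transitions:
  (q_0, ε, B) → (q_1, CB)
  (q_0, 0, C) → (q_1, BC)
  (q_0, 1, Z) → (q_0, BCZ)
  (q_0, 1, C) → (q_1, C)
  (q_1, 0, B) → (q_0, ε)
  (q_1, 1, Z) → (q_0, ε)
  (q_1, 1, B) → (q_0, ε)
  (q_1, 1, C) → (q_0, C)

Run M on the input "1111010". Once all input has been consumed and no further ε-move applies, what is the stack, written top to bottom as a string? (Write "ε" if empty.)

(q_0, 1111010, Z) ⊢ (q_0, 111010, BCZ) ⊢ (q_1, 111010, CBCZ) ⊢ (q_0, 11010, CBCZ) ⊢ (q_1, 1010, CBCZ) ⊢ (q_0, 010, CBCZ) ⊢ (q_1, 10, BCBCZ) ⊢ (q_0, 0, CBCZ) ⊢ (q_1, ε, BCBCZ)
All input consumed in state q_1 with stack BCBCZ.

BCBCZ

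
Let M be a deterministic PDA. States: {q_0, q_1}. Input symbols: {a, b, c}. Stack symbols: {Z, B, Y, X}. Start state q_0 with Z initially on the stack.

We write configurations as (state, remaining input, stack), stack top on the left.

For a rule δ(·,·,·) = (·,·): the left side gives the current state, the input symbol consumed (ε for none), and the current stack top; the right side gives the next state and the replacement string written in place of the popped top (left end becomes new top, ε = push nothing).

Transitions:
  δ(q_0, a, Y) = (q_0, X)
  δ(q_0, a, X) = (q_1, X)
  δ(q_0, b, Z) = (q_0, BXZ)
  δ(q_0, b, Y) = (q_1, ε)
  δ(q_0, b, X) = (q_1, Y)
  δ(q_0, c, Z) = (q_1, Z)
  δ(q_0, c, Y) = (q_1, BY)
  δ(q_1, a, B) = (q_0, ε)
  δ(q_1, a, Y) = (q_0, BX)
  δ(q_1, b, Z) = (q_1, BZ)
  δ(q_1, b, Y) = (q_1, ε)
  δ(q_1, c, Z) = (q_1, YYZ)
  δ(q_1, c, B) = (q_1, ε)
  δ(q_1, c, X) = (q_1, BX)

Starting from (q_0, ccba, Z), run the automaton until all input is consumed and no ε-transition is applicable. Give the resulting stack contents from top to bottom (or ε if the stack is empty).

BXZ

(q_0, ccba, Z)
  read c, top Z: go to q_1, push Z → (q_1, cba, Z)
  read c, top Z: go to q_1, push YYZ → (q_1, ba, YYZ)
  read b, top Y: go to q_1, push ε → (q_1, a, YZ)
  read a, top Y: go to q_0, push BX → (q_0, ε, BXZ)
All input consumed in state q_0 with stack BXZ.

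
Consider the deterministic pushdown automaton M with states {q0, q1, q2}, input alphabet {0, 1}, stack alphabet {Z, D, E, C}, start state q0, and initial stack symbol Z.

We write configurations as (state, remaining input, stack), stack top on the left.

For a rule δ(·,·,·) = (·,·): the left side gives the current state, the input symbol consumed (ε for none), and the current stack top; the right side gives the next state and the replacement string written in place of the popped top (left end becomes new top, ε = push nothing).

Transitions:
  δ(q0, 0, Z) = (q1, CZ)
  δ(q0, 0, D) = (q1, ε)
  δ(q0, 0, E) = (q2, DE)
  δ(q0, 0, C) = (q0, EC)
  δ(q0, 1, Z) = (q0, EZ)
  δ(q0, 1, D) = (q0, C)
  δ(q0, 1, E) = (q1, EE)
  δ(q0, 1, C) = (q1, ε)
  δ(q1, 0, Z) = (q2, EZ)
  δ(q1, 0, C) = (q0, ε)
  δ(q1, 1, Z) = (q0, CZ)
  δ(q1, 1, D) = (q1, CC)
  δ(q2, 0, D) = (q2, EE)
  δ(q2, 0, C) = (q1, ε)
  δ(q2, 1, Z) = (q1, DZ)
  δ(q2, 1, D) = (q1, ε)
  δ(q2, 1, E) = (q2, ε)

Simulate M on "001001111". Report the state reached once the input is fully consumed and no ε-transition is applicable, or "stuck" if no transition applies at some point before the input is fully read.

(q0, 001001111, Z) ⊢ (q1, 01001111, CZ) ⊢ (q0, 1001111, Z) ⊢ (q0, 001111, EZ) ⊢ (q2, 01111, DEZ) ⊢ (q2, 1111, EEEZ) ⊢ (q2, 111, EEZ) ⊢ (q2, 11, EZ) ⊢ (q2, 1, Z) ⊢ (q1, ε, DZ)
All input consumed; M is in state q1.

q1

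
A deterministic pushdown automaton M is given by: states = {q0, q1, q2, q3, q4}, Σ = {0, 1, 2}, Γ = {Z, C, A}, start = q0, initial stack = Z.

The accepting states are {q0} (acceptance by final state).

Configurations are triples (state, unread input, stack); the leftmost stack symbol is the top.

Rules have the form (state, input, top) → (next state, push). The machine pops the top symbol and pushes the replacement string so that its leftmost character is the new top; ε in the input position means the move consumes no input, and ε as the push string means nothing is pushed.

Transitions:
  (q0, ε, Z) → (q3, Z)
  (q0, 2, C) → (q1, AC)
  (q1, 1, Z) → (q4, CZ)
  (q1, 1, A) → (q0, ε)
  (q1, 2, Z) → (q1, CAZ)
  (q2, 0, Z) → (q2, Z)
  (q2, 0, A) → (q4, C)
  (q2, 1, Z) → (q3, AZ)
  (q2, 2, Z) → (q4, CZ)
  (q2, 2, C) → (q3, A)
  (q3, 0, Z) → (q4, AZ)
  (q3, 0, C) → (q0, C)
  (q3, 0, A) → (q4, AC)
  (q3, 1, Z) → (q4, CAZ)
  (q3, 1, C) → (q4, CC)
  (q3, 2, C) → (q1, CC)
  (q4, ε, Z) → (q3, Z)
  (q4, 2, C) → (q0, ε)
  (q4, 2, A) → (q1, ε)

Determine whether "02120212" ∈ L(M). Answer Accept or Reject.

Accept

(q0, 02120212, Z)
  ε-move, top Z: go to q3, push Z → (q3, 02120212, Z)
  read 0, top Z: go to q4, push AZ → (q4, 2120212, AZ)
  read 2, top A: go to q1, push ε → (q1, 120212, Z)
  read 1, top Z: go to q4, push CZ → (q4, 20212, CZ)
  read 2, top C: go to q0, push ε → (q0, 0212, Z)
  ε-move, top Z: go to q3, push Z → (q3, 0212, Z)
  read 0, top Z: go to q4, push AZ → (q4, 212, AZ)
  read 2, top A: go to q1, push ε → (q1, 12, Z)
  read 1, top Z: go to q4, push CZ → (q4, 2, CZ)
  read 2, top C: go to q0, push ε → (q0, ε, Z)
All input consumed; state q0 ∈ F.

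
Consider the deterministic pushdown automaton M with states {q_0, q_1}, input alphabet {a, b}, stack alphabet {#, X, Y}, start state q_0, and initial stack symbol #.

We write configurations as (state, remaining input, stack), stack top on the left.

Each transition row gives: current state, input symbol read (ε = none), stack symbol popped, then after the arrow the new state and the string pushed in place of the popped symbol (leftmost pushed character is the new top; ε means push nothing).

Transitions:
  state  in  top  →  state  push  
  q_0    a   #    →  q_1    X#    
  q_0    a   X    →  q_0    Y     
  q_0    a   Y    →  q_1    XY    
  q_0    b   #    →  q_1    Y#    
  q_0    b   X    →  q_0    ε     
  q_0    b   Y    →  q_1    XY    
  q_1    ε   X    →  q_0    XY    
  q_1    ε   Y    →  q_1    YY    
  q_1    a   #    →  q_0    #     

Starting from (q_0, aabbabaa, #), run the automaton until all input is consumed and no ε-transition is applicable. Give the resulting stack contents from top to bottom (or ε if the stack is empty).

YYYYYY#

(q_0, aabbabaa, #) ⊢ (q_1, abbabaa, X#) ⊢ (q_0, abbabaa, XY#) ⊢ (q_0, bbabaa, YY#) ⊢ (q_1, babaa, XYY#) ⊢ (q_0, babaa, XYYY#) ⊢ (q_0, abaa, YYY#) ⊢ (q_1, baa, XYYY#) ⊢ (q_0, baa, XYYYY#) ⊢ (q_0, aa, YYYY#) ⊢ (q_1, a, XYYYY#) ⊢ (q_0, a, XYYYYY#) ⊢ (q_0, ε, YYYYYY#)
All input consumed in state q_0 with stack YYYYYY#.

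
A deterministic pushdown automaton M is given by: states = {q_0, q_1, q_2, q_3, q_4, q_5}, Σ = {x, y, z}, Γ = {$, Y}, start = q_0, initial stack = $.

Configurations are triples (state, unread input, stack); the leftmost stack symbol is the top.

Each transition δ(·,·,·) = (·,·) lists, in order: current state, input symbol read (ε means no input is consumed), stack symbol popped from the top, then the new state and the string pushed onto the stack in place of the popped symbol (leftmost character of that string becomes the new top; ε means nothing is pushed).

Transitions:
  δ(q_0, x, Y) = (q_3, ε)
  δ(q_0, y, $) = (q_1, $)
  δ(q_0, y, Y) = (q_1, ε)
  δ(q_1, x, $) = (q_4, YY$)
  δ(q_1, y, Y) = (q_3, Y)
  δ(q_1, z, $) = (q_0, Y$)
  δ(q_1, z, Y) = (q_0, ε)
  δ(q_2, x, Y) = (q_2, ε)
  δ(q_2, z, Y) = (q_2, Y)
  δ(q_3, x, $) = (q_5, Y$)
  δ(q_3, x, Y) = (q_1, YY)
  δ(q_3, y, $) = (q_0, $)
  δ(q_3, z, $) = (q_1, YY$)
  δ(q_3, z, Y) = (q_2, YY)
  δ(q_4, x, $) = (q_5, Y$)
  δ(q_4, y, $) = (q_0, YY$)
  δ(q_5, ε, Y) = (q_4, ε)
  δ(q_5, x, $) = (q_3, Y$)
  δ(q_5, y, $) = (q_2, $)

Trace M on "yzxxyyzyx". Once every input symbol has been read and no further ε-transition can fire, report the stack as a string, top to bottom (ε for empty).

(q_0, yzxxyyzyx, $) ⊢ (q_1, zxxyyzyx, $) ⊢ (q_0, xxyyzyx, Y$) ⊢ (q_3, xyyzyx, $) ⊢ (q_5, yyzyx, Y$) ⊢ (q_4, yyzyx, $) ⊢ (q_0, yzyx, YY$) ⊢ (q_1, zyx, Y$) ⊢ (q_0, yx, $) ⊢ (q_1, x, $) ⊢ (q_4, ε, YY$)
All input consumed in state q_4 with stack YY$.

YY$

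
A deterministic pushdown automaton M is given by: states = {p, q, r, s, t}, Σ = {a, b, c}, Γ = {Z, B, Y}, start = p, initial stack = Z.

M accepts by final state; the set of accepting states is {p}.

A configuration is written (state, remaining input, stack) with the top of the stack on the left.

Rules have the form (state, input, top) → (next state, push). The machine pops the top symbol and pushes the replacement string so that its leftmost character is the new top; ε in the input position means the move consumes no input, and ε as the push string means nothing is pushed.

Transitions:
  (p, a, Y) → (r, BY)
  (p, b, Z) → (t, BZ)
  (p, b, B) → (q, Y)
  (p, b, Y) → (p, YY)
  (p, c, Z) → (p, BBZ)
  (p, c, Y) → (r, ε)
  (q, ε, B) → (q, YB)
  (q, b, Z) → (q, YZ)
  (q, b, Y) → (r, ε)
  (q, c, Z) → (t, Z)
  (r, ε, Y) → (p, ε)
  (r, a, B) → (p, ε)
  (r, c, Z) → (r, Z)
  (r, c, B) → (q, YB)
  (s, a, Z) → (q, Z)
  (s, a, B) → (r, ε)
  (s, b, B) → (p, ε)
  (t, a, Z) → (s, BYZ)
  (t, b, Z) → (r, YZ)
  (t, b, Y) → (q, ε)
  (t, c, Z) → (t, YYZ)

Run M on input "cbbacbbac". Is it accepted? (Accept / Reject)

Accept

(p, cbbacbbac, Z)
  read c, top Z: go to p, push BBZ → (p, bbacbbac, BBZ)
  read b, top B: go to q, push Y → (q, bacbbac, YBZ)
  read b, top Y: go to r, push ε → (r, acbbac, BZ)
  read a, top B: go to p, push ε → (p, cbbac, Z)
  read c, top Z: go to p, push BBZ → (p, bbac, BBZ)
  read b, top B: go to q, push Y → (q, bac, YBZ)
  read b, top Y: go to r, push ε → (r, ac, BZ)
  read a, top B: go to p, push ε → (p, c, Z)
  read c, top Z: go to p, push BBZ → (p, ε, BBZ)
All input consumed; state p ∈ F.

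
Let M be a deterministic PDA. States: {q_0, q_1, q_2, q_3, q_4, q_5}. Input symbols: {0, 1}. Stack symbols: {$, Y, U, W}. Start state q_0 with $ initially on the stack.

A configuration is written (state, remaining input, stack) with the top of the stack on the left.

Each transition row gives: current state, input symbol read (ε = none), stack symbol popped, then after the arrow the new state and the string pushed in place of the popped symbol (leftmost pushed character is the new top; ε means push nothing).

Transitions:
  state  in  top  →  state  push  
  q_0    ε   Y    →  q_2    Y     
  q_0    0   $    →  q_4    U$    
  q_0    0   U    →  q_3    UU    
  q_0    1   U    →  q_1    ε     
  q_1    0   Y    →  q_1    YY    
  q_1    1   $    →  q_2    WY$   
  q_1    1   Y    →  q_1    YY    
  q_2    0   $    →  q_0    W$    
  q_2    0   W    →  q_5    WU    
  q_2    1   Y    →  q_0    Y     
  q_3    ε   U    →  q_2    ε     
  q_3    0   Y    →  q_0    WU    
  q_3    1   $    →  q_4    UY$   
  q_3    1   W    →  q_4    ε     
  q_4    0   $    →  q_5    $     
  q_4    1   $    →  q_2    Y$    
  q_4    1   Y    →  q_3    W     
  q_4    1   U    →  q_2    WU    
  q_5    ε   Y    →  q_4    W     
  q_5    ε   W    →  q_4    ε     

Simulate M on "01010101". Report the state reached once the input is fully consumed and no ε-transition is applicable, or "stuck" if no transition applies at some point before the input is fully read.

q_2

(q_0, 01010101, $)
  read 0, top $: go to q_4, push U$ → (q_4, 1010101, U$)
  read 1, top U: go to q_2, push WU → (q_2, 010101, WU$)
  read 0, top W: go to q_5, push WU → (q_5, 10101, WUU$)
  ε-move, top W: go to q_4, push ε → (q_4, 10101, UU$)
  read 1, top U: go to q_2, push WU → (q_2, 0101, WUU$)
  read 0, top W: go to q_5, push WU → (q_5, 101, WUUU$)
  ε-move, top W: go to q_4, push ε → (q_4, 101, UUU$)
  read 1, top U: go to q_2, push WU → (q_2, 01, WUUU$)
  read 0, top W: go to q_5, push WU → (q_5, 1, WUUUU$)
  ε-move, top W: go to q_4, push ε → (q_4, 1, UUUU$)
  read 1, top U: go to q_2, push WU → (q_2, ε, WUUUU$)
All input consumed; M is in state q_2.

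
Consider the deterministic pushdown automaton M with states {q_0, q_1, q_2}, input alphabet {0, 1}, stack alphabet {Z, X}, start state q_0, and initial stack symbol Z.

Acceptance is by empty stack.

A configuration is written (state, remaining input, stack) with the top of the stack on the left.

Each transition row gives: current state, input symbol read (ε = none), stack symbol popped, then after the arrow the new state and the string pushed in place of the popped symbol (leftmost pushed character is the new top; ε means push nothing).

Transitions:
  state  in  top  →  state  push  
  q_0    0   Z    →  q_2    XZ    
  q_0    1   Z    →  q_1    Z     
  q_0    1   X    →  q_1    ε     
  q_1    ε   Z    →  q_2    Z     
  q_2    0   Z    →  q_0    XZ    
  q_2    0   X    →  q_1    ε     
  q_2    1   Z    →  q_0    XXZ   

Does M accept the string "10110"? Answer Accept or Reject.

Reject

(q_0, 10110, Z)
  read 1, top Z: go to q_1, push Z → (q_1, 0110, Z)
  ε-move, top Z: go to q_2, push Z → (q_2, 0110, Z)
  read 0, top Z: go to q_0, push XZ → (q_0, 110, XZ)
  read 1, top X: go to q_1, push ε → (q_1, 10, Z)
  ε-move, top Z: go to q_2, push Z → (q_2, 10, Z)
  read 1, top Z: go to q_0, push XXZ → (q_0, 0, XXZ)
No transition applies at (q_0, 0, XXZ); input not fully consumed.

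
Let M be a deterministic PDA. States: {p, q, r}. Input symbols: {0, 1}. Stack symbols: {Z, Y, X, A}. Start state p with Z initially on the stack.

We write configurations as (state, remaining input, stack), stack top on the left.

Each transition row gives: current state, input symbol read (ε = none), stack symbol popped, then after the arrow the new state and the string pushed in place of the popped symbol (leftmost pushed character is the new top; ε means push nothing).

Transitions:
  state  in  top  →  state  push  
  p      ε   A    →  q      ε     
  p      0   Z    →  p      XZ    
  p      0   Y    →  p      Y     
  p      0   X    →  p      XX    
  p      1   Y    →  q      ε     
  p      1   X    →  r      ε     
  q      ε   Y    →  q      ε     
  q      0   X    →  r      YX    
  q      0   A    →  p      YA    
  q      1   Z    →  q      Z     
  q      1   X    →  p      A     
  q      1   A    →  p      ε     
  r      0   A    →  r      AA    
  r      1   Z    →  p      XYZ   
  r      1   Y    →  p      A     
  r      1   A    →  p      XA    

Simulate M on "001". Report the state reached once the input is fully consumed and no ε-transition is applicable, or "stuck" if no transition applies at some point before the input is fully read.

(p, 001, Z)
  read 0, top Z: go to p, push XZ → (p, 01, XZ)
  read 0, top X: go to p, push XX → (p, 1, XXZ)
  read 1, top X: go to r, push ε → (r, ε, XZ)
All input consumed; M is in state r.

r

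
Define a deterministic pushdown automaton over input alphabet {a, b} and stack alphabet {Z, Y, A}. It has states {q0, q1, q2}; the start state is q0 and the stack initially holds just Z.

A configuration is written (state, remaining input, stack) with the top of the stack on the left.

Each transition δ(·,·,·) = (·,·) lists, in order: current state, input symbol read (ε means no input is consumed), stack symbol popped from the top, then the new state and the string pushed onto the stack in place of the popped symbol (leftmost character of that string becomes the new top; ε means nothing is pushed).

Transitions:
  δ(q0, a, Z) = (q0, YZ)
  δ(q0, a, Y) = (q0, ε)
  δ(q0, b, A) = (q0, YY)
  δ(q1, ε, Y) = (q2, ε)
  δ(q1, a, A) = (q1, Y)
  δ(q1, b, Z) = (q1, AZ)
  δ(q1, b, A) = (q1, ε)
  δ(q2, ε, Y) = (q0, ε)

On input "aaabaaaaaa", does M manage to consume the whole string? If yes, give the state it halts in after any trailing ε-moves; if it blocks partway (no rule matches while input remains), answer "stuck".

stuck

(q0, aaabaaaaaa, Z) ⊢ (q0, aabaaaaaa, YZ) ⊢ (q0, abaaaaaa, Z) ⊢ (q0, baaaaaa, YZ)
No transition for (q0, b, top Y); M blocks with input baaaaaa remaining.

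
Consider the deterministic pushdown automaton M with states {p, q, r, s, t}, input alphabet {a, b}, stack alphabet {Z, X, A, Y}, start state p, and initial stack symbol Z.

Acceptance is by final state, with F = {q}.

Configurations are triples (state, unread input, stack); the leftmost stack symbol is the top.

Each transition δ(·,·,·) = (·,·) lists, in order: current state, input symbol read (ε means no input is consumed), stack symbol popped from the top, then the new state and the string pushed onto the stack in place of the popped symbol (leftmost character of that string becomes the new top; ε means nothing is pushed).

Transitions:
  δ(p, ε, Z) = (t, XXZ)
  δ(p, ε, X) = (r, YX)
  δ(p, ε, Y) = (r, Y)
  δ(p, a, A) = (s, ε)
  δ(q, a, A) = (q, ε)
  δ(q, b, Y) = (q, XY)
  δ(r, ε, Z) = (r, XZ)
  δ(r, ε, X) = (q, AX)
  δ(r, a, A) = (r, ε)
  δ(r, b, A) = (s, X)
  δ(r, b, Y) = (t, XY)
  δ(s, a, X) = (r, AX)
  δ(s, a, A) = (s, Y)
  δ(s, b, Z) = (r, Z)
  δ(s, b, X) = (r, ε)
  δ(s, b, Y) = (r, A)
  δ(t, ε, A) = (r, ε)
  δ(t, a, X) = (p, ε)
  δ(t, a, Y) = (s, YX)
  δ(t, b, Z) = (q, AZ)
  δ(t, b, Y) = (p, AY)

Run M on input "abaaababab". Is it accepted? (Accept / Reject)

(p, abaaababab, Z)
  ε-move, top Z: go to t, push XXZ → (t, abaaababab, XXZ)
  read a, top X: go to p, push ε → (p, baaababab, XZ)
  ε-move, top X: go to r, push YX → (r, baaababab, YXZ)
  read b, top Y: go to t, push XY → (t, aaababab, XYXZ)
  read a, top X: go to p, push ε → (p, aababab, YXZ)
  ε-move, top Y: go to r, push Y → (r, aababab, YXZ)
No transition applies at (r, aababab, YXZ); input not fully consumed.

Reject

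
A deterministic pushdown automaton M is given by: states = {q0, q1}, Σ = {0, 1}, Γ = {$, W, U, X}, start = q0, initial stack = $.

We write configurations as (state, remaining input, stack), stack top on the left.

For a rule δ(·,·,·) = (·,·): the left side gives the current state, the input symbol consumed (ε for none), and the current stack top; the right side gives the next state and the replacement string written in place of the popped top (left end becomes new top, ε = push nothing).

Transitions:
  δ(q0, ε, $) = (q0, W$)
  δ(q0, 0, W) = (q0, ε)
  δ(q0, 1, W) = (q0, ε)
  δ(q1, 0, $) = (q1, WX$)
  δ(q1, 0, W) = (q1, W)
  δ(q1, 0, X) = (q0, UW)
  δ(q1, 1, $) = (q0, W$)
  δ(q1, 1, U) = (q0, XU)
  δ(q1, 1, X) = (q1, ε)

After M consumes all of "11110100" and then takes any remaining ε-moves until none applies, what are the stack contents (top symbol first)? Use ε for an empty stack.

(q0, 11110100, $)
  ε-move, top $: go to q0, push W$ → (q0, 11110100, W$)
  read 1, top W: go to q0, push ε → (q0, 1110100, $)
  ε-move, top $: go to q0, push W$ → (q0, 1110100, W$)
  read 1, top W: go to q0, push ε → (q0, 110100, $)
  ε-move, top $: go to q0, push W$ → (q0, 110100, W$)
  read 1, top W: go to q0, push ε → (q0, 10100, $)
  ε-move, top $: go to q0, push W$ → (q0, 10100, W$)
  read 1, top W: go to q0, push ε → (q0, 0100, $)
  ε-move, top $: go to q0, push W$ → (q0, 0100, W$)
  read 0, top W: go to q0, push ε → (q0, 100, $)
  ε-move, top $: go to q0, push W$ → (q0, 100, W$)
  read 1, top W: go to q0, push ε → (q0, 00, $)
  ε-move, top $: go to q0, push W$ → (q0, 00, W$)
  read 0, top W: go to q0, push ε → (q0, 0, $)
  ε-move, top $: go to q0, push W$ → (q0, 0, W$)
  read 0, top W: go to q0, push ε → (q0, ε, $)
  ε-move, top $: go to q0, push W$ → (q0, ε, W$)
All input consumed in state q0 with stack W$.

W$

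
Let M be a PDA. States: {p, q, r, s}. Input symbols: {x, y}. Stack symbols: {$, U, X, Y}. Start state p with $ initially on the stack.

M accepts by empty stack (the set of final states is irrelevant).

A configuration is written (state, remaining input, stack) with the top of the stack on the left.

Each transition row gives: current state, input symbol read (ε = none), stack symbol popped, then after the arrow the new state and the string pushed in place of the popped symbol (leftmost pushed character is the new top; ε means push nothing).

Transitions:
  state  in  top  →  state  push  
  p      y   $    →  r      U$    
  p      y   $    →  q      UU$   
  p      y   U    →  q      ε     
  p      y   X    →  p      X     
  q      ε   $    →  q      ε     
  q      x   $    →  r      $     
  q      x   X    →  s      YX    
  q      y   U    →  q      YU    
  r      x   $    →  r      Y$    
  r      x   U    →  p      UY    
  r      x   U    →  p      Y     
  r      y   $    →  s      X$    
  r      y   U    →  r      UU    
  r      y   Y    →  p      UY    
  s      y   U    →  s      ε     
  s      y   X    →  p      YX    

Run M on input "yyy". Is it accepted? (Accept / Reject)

Reject

No computation consumes all input and empties the stack.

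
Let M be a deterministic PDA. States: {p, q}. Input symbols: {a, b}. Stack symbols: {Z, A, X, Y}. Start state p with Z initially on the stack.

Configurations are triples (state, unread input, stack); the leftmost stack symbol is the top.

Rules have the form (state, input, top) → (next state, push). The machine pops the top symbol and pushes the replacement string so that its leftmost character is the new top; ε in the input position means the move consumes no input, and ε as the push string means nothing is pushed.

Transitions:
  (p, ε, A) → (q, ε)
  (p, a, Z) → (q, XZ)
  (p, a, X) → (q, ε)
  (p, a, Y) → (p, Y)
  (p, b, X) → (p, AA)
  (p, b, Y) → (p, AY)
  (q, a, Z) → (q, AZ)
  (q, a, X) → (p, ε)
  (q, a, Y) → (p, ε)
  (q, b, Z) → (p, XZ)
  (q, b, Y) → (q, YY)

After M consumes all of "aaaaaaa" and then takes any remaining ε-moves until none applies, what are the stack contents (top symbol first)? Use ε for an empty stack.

(p, aaaaaaa, Z)
  read a, top Z: go to q, push XZ → (q, aaaaaa, XZ)
  read a, top X: go to p, push ε → (p, aaaaa, Z)
  read a, top Z: go to q, push XZ → (q, aaaa, XZ)
  read a, top X: go to p, push ε → (p, aaa, Z)
  read a, top Z: go to q, push XZ → (q, aa, XZ)
  read a, top X: go to p, push ε → (p, a, Z)
  read a, top Z: go to q, push XZ → (q, ε, XZ)
All input consumed in state q with stack XZ.

XZ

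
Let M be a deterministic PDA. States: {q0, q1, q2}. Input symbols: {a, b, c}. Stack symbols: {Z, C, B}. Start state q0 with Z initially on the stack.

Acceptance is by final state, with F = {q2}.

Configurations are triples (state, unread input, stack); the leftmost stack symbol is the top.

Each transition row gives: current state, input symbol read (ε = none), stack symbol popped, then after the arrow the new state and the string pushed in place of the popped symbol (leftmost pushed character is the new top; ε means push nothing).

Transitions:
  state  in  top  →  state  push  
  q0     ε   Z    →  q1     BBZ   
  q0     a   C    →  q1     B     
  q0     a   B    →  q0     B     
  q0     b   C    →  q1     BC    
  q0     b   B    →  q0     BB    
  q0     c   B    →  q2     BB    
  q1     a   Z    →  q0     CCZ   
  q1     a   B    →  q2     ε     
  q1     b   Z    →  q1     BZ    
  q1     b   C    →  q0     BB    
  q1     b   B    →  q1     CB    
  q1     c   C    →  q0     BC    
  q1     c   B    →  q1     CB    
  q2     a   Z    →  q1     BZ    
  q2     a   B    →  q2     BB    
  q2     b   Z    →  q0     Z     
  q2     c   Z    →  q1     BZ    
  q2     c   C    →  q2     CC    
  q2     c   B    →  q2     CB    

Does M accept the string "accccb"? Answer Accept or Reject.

Reject

(q0, accccb, Z) ⊢ (q1, accccb, BBZ) ⊢ (q2, ccccb, BZ) ⊢ (q2, cccb, CBZ) ⊢ (q2, ccb, CCBZ) ⊢ (q2, cb, CCCBZ) ⊢ (q2, b, CCCCBZ)
No transition applies at (q2, b, CCCCBZ); input not fully consumed.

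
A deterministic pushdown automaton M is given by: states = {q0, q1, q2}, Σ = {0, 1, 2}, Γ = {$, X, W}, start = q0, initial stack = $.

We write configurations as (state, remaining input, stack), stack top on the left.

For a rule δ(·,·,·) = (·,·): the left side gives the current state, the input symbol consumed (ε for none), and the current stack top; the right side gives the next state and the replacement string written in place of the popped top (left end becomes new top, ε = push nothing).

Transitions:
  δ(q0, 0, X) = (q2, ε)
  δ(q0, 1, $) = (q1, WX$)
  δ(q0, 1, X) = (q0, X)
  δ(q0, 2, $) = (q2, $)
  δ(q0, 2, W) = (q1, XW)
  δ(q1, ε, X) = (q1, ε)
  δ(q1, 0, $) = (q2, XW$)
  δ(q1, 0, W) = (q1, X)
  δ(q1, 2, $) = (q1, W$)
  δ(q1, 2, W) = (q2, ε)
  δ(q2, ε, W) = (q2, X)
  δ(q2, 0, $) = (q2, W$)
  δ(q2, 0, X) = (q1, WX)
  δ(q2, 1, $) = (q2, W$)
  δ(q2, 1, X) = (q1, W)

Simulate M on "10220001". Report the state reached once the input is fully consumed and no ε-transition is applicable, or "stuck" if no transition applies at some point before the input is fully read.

(q0, 10220001, $) ⊢ (q1, 0220001, WX$) ⊢ (q1, 220001, XX$) ⊢ (q1, 220001, X$) ⊢ (q1, 220001, $) ⊢ (q1, 20001, W$) ⊢ (q2, 0001, $) ⊢ (q2, 001, W$) ⊢ (q2, 001, X$) ⊢ (q1, 01, WX$) ⊢ (q1, 1, XX$) ⊢ (q1, 1, X$) ⊢ (q1, 1, $)
No transition for (q1, 1, top $); M blocks with input 1 remaining.

stuck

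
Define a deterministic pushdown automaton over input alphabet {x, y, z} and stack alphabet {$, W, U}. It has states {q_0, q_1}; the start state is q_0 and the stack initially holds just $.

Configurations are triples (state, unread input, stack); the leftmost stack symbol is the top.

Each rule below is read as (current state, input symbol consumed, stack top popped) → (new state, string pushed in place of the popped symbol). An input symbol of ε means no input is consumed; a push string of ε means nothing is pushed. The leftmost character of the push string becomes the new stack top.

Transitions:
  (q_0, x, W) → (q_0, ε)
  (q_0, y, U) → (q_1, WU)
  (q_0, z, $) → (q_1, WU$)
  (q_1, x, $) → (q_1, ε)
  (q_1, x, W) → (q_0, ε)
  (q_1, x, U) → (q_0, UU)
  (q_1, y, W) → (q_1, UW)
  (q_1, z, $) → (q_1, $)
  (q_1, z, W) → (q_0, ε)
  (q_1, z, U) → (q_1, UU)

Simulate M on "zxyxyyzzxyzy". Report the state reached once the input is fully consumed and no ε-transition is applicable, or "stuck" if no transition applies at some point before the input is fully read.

q_1

(q_0, zxyxyyzzxyzy, $) ⊢ (q_1, xyxyyzzxyzy, WU$) ⊢ (q_0, yxyyzzxyzy, U$) ⊢ (q_1, xyyzzxyzy, WU$) ⊢ (q_0, yyzzxyzy, U$) ⊢ (q_1, yzzxyzy, WU$) ⊢ (q_1, zzxyzy, UWU$) ⊢ (q_1, zxyzy, UUWU$) ⊢ (q_1, xyzy, UUUWU$) ⊢ (q_0, yzy, UUUUWU$) ⊢ (q_1, zy, WUUUUWU$) ⊢ (q_0, y, UUUUWU$) ⊢ (q_1, ε, WUUUUWU$)
All input consumed; M is in state q_1.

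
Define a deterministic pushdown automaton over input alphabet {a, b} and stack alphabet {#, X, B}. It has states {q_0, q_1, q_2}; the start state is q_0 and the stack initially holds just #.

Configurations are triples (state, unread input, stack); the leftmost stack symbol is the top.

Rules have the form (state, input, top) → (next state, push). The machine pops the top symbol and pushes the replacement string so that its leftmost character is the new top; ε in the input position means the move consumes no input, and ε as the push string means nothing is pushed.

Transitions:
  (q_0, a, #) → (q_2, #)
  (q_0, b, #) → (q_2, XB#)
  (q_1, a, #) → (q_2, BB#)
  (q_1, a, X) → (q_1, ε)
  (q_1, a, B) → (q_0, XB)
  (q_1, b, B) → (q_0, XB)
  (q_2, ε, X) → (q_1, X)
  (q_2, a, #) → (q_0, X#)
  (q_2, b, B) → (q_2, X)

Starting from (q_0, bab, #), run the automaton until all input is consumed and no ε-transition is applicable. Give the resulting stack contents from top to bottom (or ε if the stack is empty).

(q_0, bab, #) ⊢ (q_2, ab, XB#) ⊢ (q_1, ab, XB#) ⊢ (q_1, b, B#) ⊢ (q_0, ε, XB#)
All input consumed in state q_0 with stack XB#.

XB#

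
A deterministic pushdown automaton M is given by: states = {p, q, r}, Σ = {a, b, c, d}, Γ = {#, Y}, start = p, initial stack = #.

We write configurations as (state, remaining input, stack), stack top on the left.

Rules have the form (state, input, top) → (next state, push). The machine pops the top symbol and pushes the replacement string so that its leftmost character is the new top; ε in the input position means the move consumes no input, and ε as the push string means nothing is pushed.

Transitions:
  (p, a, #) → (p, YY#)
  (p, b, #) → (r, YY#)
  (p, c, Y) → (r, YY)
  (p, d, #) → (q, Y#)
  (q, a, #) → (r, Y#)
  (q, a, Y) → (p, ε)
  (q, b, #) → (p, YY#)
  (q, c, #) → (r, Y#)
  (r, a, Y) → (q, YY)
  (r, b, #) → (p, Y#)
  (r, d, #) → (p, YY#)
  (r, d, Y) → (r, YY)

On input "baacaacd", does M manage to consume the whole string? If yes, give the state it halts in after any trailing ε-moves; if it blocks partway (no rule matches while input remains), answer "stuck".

(p, baacaacd, #)
  read b, top #: go to r, push YY# → (r, aacaacd, YY#)
  read a, top Y: go to q, push YY → (q, acaacd, YYY#)
  read a, top Y: go to p, push ε → (p, caacd, YY#)
  read c, top Y: go to r, push YY → (r, aacd, YYY#)
  read a, top Y: go to q, push YY → (q, acd, YYYY#)
  read a, top Y: go to p, push ε → (p, cd, YYY#)
  read c, top Y: go to r, push YY → (r, d, YYYY#)
  read d, top Y: go to r, push YY → (r, ε, YYYYY#)
All input consumed; M is in state r.

r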